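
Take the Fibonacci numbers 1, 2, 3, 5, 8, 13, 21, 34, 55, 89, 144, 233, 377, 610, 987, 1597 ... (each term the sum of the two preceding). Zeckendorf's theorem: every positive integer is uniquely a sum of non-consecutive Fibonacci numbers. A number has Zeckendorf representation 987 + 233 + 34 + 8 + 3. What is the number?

987 + 233 + 34 + 8 + 3 = 1265.

1265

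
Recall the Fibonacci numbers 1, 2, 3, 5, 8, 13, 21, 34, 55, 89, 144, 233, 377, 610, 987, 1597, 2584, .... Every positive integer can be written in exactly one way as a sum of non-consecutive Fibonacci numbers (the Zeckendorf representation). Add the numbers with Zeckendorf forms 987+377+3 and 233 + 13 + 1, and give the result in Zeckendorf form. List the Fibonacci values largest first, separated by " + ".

1597 + 13 + 3 + 1

The two numbers are 1367 and 247, so their sum is 1614.
1614 − 1597 = 17
17 − 13 = 4
4 − 3 = 1
1 − 1 = 0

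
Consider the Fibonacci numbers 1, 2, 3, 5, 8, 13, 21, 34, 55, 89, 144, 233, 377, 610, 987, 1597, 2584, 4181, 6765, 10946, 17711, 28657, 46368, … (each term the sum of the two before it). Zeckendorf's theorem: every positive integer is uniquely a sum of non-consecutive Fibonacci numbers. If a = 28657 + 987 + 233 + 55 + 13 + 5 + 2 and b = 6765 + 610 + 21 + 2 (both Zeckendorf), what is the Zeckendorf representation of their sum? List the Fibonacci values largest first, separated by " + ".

28657 + 6765 + 1597 + 233 + 89 + 8 + 1

The two numbers are 29952 and 7398, so their sum is 37350.
Greedily peel off the largest Fibonacci term at each step:
37350: greatest Fibonacci not exceeding it is 28657, leaving 8693
8693: greatest Fibonacci not exceeding it is 6765, leaving 1928
1928: greatest Fibonacci not exceeding it is 1597, leaving 331
331: greatest Fibonacci not exceeding it is 233, leaving 98
98: greatest Fibonacci not exceeding it is 89, leaving 9
9: greatest Fibonacci not exceeding it is 8, leaving 1
1: greatest Fibonacci not exceeding it is 1, leaving 0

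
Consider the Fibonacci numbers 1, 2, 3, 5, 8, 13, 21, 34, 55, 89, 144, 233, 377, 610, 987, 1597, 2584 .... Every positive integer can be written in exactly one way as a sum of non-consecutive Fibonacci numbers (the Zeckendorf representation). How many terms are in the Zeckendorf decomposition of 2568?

6

subtract 1597 from 2568: 971 remains
subtract 610 from 971: 361 remains
subtract 233 from 361: 128 remains
subtract 89 from 128: 39 remains
subtract 34 from 39: 5 remains
subtract 5 from 5: 0 remains
2568 = 1597 + 610 + 233 + 89 + 34 + 5, which has 6 terms.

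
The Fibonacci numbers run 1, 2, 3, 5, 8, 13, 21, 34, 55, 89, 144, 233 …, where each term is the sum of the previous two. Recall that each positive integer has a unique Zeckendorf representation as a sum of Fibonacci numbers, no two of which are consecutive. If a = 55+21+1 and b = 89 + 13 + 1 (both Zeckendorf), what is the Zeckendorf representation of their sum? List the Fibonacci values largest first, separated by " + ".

144 + 34 + 2

The two numbers are 77 and 103, so their sum is 180.
Greedily peel off the largest Fibonacci term at each step:
subtract 144 from 180: 36 remains
subtract 34 from 36: 2 remains
subtract 2 from 2: 0 remains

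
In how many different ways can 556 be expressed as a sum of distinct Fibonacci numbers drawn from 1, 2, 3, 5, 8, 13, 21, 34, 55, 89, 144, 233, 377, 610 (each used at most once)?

Each representation comes from the Zeckendorf form by replacing some F_k with F_{k−1} + F_{k−2} where possible.
556 = 377+144+34+1 = 377+144+21+13+1 = 377+89+55+34+1 = 377+144+21+8+5+1 = 377+89+55+21+13+1 = … (7 more), for 12 in all.

12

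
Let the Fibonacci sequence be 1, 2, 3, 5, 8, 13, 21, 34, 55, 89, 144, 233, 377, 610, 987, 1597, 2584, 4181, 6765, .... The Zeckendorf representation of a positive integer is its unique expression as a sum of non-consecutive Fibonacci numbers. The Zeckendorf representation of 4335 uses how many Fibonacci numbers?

4

largest Fibonacci ≤ 4335 is 4181; 4335 − 4181 = 154
largest Fibonacci ≤ 154 is 144; 154 − 144 = 10
largest Fibonacci ≤ 10 is 8; 10 − 8 = 2
largest Fibonacci ≤ 2 is 2; 2 − 2 = 0
4335 = 4181 + 144 + 8 + 2, which has 4 terms.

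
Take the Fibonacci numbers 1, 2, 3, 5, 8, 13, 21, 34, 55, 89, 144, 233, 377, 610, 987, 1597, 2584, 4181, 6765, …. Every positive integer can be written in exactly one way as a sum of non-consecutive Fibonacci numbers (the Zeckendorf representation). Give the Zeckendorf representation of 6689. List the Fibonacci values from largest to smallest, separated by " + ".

4181 ≤ 6689 < 6765, so take 4181; remainder 2508
1597 ≤ 2508 < 2584, so take 1597; remainder 911
610 ≤ 911 < 987, so take 610; remainder 301
233 ≤ 301 < 377, so take 233; remainder 68
55 ≤ 68 < 89, so take 55; remainder 13
13 ≤ 13 < 21, so take 13; remainder 0
So 6689 = 4181 + 1597 + 610 + 233 + 55 + 13, with no two terms consecutive in the sequence.

4181 + 1597 + 610 + 233 + 55 + 13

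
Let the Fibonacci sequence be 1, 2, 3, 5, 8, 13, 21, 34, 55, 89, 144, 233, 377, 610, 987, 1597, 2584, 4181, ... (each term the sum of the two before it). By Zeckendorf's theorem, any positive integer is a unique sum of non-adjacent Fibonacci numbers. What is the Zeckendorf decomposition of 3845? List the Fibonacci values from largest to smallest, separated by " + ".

Greedy algorithm:
3845: greatest Fibonacci not exceeding it is 2584, leaving 1261
1261: greatest Fibonacci not exceeding it is 987, leaving 274
274: greatest Fibonacci not exceeding it is 233, leaving 41
41: greatest Fibonacci not exceeding it is 34, leaving 7
7: greatest Fibonacci not exceeding it is 5, leaving 2
2: greatest Fibonacci not exceeding it is 2, leaving 0
So 3845 = 2584 + 987 + 233 + 34 + 5 + 2, with no two terms consecutive in the sequence.

2584 + 987 + 233 + 34 + 5 + 2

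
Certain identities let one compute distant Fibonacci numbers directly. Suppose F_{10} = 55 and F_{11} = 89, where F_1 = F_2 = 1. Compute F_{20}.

6765

By the doubling identity F_{2k} = F_k(2F_{k+1} − F_k): F_{20} = 55·(2·89 − 55) = 55·123 = 6765.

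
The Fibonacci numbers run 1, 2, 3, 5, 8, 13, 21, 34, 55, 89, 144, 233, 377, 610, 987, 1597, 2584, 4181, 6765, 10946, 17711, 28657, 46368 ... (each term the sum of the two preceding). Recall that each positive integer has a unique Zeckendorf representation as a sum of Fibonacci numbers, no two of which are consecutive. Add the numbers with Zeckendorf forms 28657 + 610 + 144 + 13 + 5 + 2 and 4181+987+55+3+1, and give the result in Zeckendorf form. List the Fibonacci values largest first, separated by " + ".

The two numbers are 29431 and 5227, so their sum is 34658.
Greedy algorithm:
28657 ≤ 34658 < 46368, so take 28657; remainder 6001
4181 ≤ 6001 < 6765, so take 4181; remainder 1820
1597 ≤ 1820 < 2584, so take 1597; remainder 223
144 ≤ 223 < 233, so take 144; remainder 79
55 ≤ 79 < 89, so take 55; remainder 24
21 ≤ 24 < 34, so take 21; remainder 3
3 ≤ 3 < 5, so take 3; remainder 0

28657 + 4181 + 1597 + 144 + 55 + 21 + 3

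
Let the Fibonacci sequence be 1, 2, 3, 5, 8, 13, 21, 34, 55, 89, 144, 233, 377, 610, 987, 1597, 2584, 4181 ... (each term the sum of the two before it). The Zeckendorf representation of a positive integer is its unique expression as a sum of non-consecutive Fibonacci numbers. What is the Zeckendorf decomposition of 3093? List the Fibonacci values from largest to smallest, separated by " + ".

largest Fibonacci ≤ 3093 is 2584; 3093 − 2584 = 509
largest Fibonacci ≤ 509 is 377; 509 − 377 = 132
largest Fibonacci ≤ 132 is 89; 132 − 89 = 43
largest Fibonacci ≤ 43 is 34; 43 − 34 = 9
largest Fibonacci ≤ 9 is 8; 9 − 8 = 1
largest Fibonacci ≤ 1 is 1; 1 − 1 = 0
So 3093 = 2584 + 377 + 89 + 34 + 8 + 1, with no two terms consecutive in the sequence.

2584 + 377 + 89 + 34 + 8 + 1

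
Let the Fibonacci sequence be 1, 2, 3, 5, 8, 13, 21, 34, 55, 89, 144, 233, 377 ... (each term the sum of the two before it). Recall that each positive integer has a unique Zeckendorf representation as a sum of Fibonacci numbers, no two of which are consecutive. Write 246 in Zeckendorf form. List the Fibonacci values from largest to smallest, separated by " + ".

Greedy algorithm:
take 233 (≤ 246); 246 − 233 = 13
take 13 (≤ 13); 13 − 13 = 0
So 246 = 233 + 13, with no two terms consecutive in the sequence.

233 + 13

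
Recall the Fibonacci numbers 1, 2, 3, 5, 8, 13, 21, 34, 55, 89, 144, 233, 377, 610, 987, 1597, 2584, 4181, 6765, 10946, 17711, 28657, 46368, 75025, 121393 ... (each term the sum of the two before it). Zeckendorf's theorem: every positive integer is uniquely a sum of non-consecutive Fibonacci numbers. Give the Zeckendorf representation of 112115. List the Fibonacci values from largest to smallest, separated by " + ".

75025 + 28657 + 6765 + 1597 + 55 + 13 + 3

Repeatedly subtract the largest Fibonacci number that fits:
112115 − 75025 = 37090
37090 − 28657 = 8433
8433 − 6765 = 1668
1668 − 1597 = 71
71 − 55 = 16
16 − 13 = 3
3 − 3 = 0
So 112115 = 75025 + 28657 + 6765 + 1597 + 55 + 13 + 3, with no two terms consecutive in the sequence.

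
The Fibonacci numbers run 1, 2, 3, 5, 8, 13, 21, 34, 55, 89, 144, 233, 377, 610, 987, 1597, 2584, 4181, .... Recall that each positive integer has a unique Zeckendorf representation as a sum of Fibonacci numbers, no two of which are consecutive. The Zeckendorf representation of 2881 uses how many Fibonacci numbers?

5

subtract 2584 from 2881: 297 remains
subtract 233 from 297: 64 remains
subtract 55 from 64: 9 remains
subtract 8 from 9: 1 remains
subtract 1 from 1: 0 remains
2881 = 2584 + 233 + 55 + 8 + 1, which has 5 terms.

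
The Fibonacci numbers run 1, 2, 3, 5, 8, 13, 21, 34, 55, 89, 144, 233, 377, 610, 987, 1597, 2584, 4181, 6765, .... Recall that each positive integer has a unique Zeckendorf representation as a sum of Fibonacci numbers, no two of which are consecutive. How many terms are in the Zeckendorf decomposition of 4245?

Greedily peel off the largest Fibonacci term at each step:
largest Fibonacci ≤ 4245 is 4181; 4245 − 4181 = 64
largest Fibonacci ≤ 64 is 55; 64 − 55 = 9
largest Fibonacci ≤ 9 is 8; 9 − 8 = 1
largest Fibonacci ≤ 1 is 1; 1 − 1 = 0
4245 = 4181 + 55 + 8 + 1, which has 4 terms.

4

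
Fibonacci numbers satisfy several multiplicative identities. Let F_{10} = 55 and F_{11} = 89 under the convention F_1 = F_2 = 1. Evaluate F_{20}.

6765

By the doubling identity F_{2k} = F_k(2F_{k+1} − F_k): F_{20} = 55·(2·89 − 55) = 55·123 = 6765.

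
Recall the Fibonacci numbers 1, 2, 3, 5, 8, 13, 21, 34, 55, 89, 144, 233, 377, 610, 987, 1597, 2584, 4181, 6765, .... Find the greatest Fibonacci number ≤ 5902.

4181 ≤ 5902 < 6765, so the largest Fibonacci number not exceeding 5902 is 4181.

4181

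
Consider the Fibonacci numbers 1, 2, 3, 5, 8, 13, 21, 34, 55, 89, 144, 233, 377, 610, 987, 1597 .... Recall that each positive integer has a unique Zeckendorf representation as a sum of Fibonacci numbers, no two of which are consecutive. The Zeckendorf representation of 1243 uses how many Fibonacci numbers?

Greedy algorithm:
1243 − 987 = 256
256 − 233 = 23
23 − 21 = 2
2 − 2 = 0
1243 = 987 + 233 + 21 + 2, which has 4 terms.

4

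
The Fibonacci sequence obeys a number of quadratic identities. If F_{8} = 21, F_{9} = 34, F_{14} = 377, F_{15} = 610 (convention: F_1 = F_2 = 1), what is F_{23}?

By the addition formula F_{m+n} = F_m F_{n+1} + F_{m−1} F_n with m=15, n=8: F_{23} = 610·34 + 377·21 = 20740 + 7917 = 28657.

28657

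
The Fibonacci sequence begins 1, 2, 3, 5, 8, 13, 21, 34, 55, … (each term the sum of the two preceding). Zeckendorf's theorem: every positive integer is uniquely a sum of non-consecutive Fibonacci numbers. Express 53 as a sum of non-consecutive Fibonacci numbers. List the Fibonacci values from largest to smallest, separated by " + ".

34 + 13 + 5 + 1

Repeatedly subtract the largest Fibonacci number that fits:
53: greatest Fibonacci not exceeding it is 34, leaving 19
19: greatest Fibonacci not exceeding it is 13, leaving 6
6: greatest Fibonacci not exceeding it is 5, leaving 1
1: greatest Fibonacci not exceeding it is 1, leaving 0
So 53 = 34 + 13 + 5 + 1, with no two terms consecutive in the sequence.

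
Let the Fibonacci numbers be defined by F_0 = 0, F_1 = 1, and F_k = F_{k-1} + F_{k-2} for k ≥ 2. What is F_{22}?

17711

Iterating the recurrence up to F_{15} = 610 and F_{14} = 377:
F_{16} = F_{15} + F_{14} = 610 + 377 = 987
F_{17} = F_{16} + F_{15} = 987 + 610 = 1597
F_{18} = F_{17} + F_{16} = 1597 + 987 = 2584
F_{19} = F_{18} + F_{17} = 2584 + 1597 = 4181
F_{20} = F_{19} + F_{18} = 4181 + 2584 = 6765
F_{21} = F_{20} + F_{19} = 6765 + 4181 = 10946
F_{22} = F_{21} + F_{20} = 10946 + 6765 = 17711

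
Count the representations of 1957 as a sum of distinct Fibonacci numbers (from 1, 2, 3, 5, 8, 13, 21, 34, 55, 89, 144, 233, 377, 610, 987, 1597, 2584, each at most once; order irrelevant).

16

Each representation comes from the Zeckendorf form by replacing some F_k with F_{k−1} + F_{k−2} where possible.
1957 = 1597+233+89+34+3+1 = 1597+233+89+21+13+3+1 = 987+610+233+89+34+3+1 = 1597+233+89+21+8+5+3+1 = … (12 more), for 16 in all.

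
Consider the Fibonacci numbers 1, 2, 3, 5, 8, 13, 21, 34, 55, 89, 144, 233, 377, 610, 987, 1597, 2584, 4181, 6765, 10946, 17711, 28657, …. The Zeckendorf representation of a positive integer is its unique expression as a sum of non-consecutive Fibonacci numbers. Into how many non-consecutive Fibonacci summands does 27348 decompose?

Greedily peel off the largest Fibonacci term at each step:
largest Fibonacci ≤ 27348 is 17711; 27348 − 17711 = 9637
largest Fibonacci ≤ 9637 is 6765; 9637 − 6765 = 2872
largest Fibonacci ≤ 2872 is 2584; 2872 − 2584 = 288
largest Fibonacci ≤ 288 is 233; 288 − 233 = 55
largest Fibonacci ≤ 55 is 55; 55 − 55 = 0
27348 = 17711 + 6765 + 2584 + 233 + 55, which has 5 terms.

5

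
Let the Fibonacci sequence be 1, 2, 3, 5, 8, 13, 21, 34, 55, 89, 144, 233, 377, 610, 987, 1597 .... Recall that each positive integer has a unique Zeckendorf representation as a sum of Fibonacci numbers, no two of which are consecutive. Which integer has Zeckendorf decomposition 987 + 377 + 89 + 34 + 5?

987 + 377 + 89 + 34 + 5 = 1492.

1492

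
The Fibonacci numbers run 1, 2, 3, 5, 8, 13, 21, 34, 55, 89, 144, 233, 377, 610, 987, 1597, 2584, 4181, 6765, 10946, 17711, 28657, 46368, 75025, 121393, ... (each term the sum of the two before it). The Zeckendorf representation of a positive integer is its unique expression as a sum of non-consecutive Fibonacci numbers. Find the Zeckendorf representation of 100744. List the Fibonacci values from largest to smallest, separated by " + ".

75025 + 17711 + 6765 + 987 + 233 + 21 + 2

largest Fibonacci ≤ 100744 is 75025; 100744 − 75025 = 25719
largest Fibonacci ≤ 25719 is 17711; 25719 − 17711 = 8008
largest Fibonacci ≤ 8008 is 6765; 8008 − 6765 = 1243
largest Fibonacci ≤ 1243 is 987; 1243 − 987 = 256
largest Fibonacci ≤ 256 is 233; 256 − 233 = 23
largest Fibonacci ≤ 23 is 21; 23 − 21 = 2
largest Fibonacci ≤ 2 is 2; 2 − 2 = 0
So 100744 = 75025 + 17711 + 6765 + 987 + 233 + 21 + 2, with no two terms consecutive in the sequence.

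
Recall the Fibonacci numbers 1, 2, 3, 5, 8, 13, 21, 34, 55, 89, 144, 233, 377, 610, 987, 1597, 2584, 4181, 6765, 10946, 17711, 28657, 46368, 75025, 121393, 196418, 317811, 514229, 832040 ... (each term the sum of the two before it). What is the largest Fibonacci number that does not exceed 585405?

514229 ≤ 585405 < 832040, so the largest Fibonacci number not exceeding 585405 is 514229.

514229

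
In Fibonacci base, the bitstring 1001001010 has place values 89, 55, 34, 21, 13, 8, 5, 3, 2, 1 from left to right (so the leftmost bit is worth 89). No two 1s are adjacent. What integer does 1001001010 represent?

117

Summing the place values of the 1 bits: 89 + 21 + 5 + 2 = 117.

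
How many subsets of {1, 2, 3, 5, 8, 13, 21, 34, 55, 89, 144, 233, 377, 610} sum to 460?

Starting from the Zeckendorf form and repeatedly splitting a term F_k into F_{k−1} + F_{k−2} (when neither is already used) reaches every representation.
460 = 377+55+21+5+2 = 377+55+13+8+5+2 = 233+144+55+21+5+2 = 377+34+21+13+8+5+2 = 233+144+55+13+8+5+2 = … (2 more), for 7 in all.

7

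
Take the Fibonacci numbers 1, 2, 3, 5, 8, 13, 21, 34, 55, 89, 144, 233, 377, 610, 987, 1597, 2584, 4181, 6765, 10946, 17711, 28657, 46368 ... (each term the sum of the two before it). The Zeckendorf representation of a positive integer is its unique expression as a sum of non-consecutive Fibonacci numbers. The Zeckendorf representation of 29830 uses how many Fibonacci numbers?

take 28657 (≤ 29830); 29830 − 28657 = 1173
take 987 (≤ 1173); 1173 − 987 = 186
take 144 (≤ 186); 186 − 144 = 42
take 34 (≤ 42); 42 − 34 = 8
take 8 (≤ 8); 8 − 8 = 0
29830 = 28657 + 987 + 144 + 34 + 8, which has 5 terms.

5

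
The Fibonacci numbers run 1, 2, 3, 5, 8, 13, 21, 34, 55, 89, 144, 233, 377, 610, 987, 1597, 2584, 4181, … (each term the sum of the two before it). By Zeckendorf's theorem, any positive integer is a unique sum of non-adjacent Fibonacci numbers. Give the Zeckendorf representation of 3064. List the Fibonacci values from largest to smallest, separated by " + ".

Greedy algorithm:
2584 ≤ 3064 < 4181, so take 2584; remainder 480
377 ≤ 480 < 610, so take 377; remainder 103
89 ≤ 103 < 144, so take 89; remainder 14
13 ≤ 14 < 21, so take 13; remainder 1
1 ≤ 1 < 2, so take 1; remainder 0
So 3064 = 2584 + 377 + 89 + 13 + 1, with no two terms consecutive in the sequence.

2584 + 377 + 89 + 13 + 1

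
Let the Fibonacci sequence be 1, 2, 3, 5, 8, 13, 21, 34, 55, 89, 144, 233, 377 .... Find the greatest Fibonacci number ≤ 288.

233

233 ≤ 288 < 377, so the largest Fibonacci number not exceeding 288 is 233.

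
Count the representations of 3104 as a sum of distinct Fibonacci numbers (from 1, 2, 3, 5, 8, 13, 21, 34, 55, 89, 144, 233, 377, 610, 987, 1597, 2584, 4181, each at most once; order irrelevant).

Each representation comes from the Zeckendorf form by replacing some F_k with F_{k−1} + F_{k−2} where possible.
3104 = 2584+377+89+34+13+5+2 = 2584+233+144+89+34+13+5+2 = 1597+987+377+89+34+13+5+2 = 1597+987+233+144+89+34+13+5+2 = … (1 more), for 5 in all.

5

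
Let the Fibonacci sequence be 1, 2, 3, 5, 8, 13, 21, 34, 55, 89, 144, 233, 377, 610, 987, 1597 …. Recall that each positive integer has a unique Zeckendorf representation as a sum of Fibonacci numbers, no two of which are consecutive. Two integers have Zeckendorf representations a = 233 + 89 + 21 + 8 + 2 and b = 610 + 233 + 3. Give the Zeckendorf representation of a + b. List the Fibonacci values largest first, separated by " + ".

987 + 144 + 55 + 13

The two numbers are 353 and 846, so their sum is 1199.
subtract 987 from 1199: 212 remains
subtract 144 from 212: 68 remains
subtract 55 from 68: 13 remains
subtract 13 from 13: 0 remains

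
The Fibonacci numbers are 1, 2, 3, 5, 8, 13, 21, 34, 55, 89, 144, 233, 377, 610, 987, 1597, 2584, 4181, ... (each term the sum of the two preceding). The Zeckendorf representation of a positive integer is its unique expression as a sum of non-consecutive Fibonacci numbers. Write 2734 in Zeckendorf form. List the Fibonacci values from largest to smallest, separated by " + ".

2734: greatest Fibonacci not exceeding it is 2584, leaving 150
150: greatest Fibonacci not exceeding it is 144, leaving 6
6: greatest Fibonacci not exceeding it is 5, leaving 1
1: greatest Fibonacci not exceeding it is 1, leaving 0
So 2734 = 2584 + 144 + 5 + 1, with no two terms consecutive in the sequence.

2584 + 144 + 5 + 1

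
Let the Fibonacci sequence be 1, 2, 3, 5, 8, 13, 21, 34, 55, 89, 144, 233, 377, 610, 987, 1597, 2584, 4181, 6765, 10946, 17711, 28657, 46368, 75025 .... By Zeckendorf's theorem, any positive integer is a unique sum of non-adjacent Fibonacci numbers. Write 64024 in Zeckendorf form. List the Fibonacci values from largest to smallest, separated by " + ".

Greedily peel off the largest Fibonacci term at each step:
subtract 46368 from 64024: 17656 remains
subtract 10946 from 17656: 6710 remains
subtract 4181 from 6710: 2529 remains
subtract 1597 from 2529: 932 remains
subtract 610 from 932: 322 remains
subtract 233 from 322: 89 remains
subtract 89 from 89: 0 remains
So 64024 = 46368 + 10946 + 4181 + 1597 + 610 + 233 + 89, with no two terms consecutive in the sequence.

46368 + 10946 + 4181 + 1597 + 610 + 233 + 89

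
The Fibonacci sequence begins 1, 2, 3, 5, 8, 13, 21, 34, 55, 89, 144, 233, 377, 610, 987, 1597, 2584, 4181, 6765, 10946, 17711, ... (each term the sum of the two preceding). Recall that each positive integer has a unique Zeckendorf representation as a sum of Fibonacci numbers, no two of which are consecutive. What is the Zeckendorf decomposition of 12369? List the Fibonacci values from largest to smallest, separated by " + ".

10946 + 987 + 377 + 55 + 3 + 1

take 10946 (≤ 12369); 12369 − 10946 = 1423
take 987 (≤ 1423); 1423 − 987 = 436
take 377 (≤ 436); 436 − 377 = 59
take 55 (≤ 59); 59 − 55 = 4
take 3 (≤ 4); 4 − 3 = 1
take 1 (≤ 1); 1 − 1 = 0
So 12369 = 10946 + 987 + 377 + 55 + 3 + 1, with no two terms consecutive in the sequence.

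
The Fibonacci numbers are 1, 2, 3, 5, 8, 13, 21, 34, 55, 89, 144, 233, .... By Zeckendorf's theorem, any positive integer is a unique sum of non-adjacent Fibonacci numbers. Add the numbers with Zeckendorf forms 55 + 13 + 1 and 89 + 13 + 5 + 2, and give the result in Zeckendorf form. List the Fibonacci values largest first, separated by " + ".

144 + 34

The two numbers are 69 and 109, so their sum is 178.
178 − 144 = 34
34 − 34 = 0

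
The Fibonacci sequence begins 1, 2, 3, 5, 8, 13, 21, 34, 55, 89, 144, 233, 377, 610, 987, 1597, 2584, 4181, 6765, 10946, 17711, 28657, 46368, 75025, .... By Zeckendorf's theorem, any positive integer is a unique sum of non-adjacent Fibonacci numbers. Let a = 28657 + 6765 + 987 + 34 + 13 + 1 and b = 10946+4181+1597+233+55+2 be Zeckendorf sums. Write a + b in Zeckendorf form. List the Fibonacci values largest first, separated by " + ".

The two numbers are 36457 and 17014, so their sum is 53471.
Greedily peel off the largest Fibonacci term at each step:
53471: greatest Fibonacci not exceeding it is 46368, leaving 7103
7103: greatest Fibonacci not exceeding it is 6765, leaving 338
338: greatest Fibonacci not exceeding it is 233, leaving 105
105: greatest Fibonacci not exceeding it is 89, leaving 16
16: greatest Fibonacci not exceeding it is 13, leaving 3
3: greatest Fibonacci not exceeding it is 3, leaving 0

46368 + 6765 + 233 + 89 + 13 + 3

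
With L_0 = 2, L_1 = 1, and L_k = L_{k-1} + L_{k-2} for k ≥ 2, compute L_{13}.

521

Iterating the recurrence up to L_{7} = 29 and L_{6} = 18:
L_{8} = L_{7} + L_{6} = 29 + 18 = 47
L_{9} = L_{8} + L_{7} = 47 + 29 = 76
L_{10} = L_{9} + L_{8} = 76 + 47 = 123
L_{11} = L_{10} + L_{9} = 123 + 76 = 199
L_{12} = L_{11} + L_{10} = 199 + 123 = 322
L_{13} = L_{12} + L_{11} = 322 + 199 = 521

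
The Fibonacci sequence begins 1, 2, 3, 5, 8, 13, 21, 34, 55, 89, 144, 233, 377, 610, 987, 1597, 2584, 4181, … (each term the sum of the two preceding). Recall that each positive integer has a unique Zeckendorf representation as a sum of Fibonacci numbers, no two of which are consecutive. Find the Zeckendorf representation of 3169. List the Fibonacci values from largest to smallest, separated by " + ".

Repeatedly subtract the largest Fibonacci number that fits:
largest Fibonacci ≤ 3169 is 2584; 3169 − 2584 = 585
largest Fibonacci ≤ 585 is 377; 585 − 377 = 208
largest Fibonacci ≤ 208 is 144; 208 − 144 = 64
largest Fibonacci ≤ 64 is 55; 64 − 55 = 9
largest Fibonacci ≤ 9 is 8; 9 − 8 = 1
largest Fibonacci ≤ 1 is 1; 1 − 1 = 0
So 3169 = 2584 + 377 + 144 + 55 + 8 + 1, with no two terms consecutive in the sequence.

2584 + 377 + 144 + 55 + 8 + 1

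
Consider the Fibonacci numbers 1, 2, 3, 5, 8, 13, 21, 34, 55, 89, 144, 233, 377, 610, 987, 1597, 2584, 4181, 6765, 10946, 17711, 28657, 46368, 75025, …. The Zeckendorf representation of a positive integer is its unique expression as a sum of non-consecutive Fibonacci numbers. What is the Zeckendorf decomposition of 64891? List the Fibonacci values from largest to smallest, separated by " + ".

46368 + 17711 + 610 + 144 + 55 + 3

Repeatedly subtract the largest Fibonacci number that fits:
subtract 46368 from 64891: 18523 remains
subtract 17711 from 18523: 812 remains
subtract 610 from 812: 202 remains
subtract 144 from 202: 58 remains
subtract 55 from 58: 3 remains
subtract 3 from 3: 0 remains
So 64891 = 46368 + 17711 + 610 + 144 + 55 + 3, with no two terms consecutive in the sequence.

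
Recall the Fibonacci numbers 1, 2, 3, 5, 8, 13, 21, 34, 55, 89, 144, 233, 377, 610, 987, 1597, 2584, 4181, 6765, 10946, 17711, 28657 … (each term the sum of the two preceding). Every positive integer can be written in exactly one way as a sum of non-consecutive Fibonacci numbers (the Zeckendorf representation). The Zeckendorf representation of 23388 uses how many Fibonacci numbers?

8

Greedily peel off the largest Fibonacci term at each step:
23388: greatest Fibonacci not exceeding it is 17711, leaving 5677
5677: greatest Fibonacci not exceeding it is 4181, leaving 1496
1496: greatest Fibonacci not exceeding it is 987, leaving 509
509: greatest Fibonacci not exceeding it is 377, leaving 132
132: greatest Fibonacci not exceeding it is 89, leaving 43
43: greatest Fibonacci not exceeding it is 34, leaving 9
9: greatest Fibonacci not exceeding it is 8, leaving 1
1: greatest Fibonacci not exceeding it is 1, leaving 0
23388 = 17711 + 4181 + 987 + 377 + 89 + 34 + 8 + 1, which has 8 terms.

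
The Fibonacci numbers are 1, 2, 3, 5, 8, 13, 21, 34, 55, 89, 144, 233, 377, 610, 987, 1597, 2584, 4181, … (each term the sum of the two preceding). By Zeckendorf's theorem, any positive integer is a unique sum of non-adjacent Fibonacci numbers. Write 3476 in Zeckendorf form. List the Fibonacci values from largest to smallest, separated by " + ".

3476 − 2584 = 892
892 − 610 = 282
282 − 233 = 49
49 − 34 = 15
15 − 13 = 2
2 − 2 = 0
So 3476 = 2584 + 610 + 233 + 34 + 13 + 2, with no two terms consecutive in the sequence.

2584 + 610 + 233 + 34 + 13 + 2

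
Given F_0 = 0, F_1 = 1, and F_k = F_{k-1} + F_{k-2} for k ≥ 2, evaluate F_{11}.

89

Iterating the recurrence up to F_{6} = 8 and F_{5} = 5:
F_{7} = F_{6} + F_{5} = 8 + 5 = 13
F_{8} = F_{7} + F_{6} = 13 + 8 = 21
F_{9} = F_{8} + F_{7} = 21 + 13 = 34
F_{10} = F_{9} + F_{8} = 34 + 21 = 55
F_{11} = F_{10} + F_{9} = 55 + 34 = 89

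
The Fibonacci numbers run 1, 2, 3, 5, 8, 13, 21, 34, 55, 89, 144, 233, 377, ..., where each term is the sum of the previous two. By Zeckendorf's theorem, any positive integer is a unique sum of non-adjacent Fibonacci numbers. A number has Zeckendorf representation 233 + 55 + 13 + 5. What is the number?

306

233 + 55 + 13 + 5 = 306.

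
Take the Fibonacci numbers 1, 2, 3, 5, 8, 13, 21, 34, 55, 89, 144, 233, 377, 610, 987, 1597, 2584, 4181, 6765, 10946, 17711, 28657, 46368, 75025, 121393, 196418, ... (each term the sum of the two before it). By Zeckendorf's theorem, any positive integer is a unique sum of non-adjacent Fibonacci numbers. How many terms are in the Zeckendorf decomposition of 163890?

163890: greatest Fibonacci not exceeding it is 121393, leaving 42497
42497: greatest Fibonacci not exceeding it is 28657, leaving 13840
13840: greatest Fibonacci not exceeding it is 10946, leaving 2894
2894: greatest Fibonacci not exceeding it is 2584, leaving 310
310: greatest Fibonacci not exceeding it is 233, leaving 77
77: greatest Fibonacci not exceeding it is 55, leaving 22
22: greatest Fibonacci not exceeding it is 21, leaving 1
1: greatest Fibonacci not exceeding it is 1, leaving 0
163890 = 121393 + 28657 + 10946 + 2584 + 233 + 55 + 21 + 1, which has 8 terms.

8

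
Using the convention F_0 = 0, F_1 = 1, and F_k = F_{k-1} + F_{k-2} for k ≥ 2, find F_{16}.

Iterating the recurrence up to F_{11} = 89 and F_{10} = 55:
F_{12} = F_{11} + F_{10} = 89 + 55 = 144
F_{13} = F_{12} + F_{11} = 144 + 89 = 233
F_{14} = F_{13} + F_{12} = 233 + 144 = 377
F_{15} = F_{14} + F_{13} = 377 + 233 = 610
F_{16} = F_{15} + F_{14} = 610 + 377 = 987

987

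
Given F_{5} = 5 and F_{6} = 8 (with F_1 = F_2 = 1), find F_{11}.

89

By F_{2k+1} = F_k² + F_{k+1}²: F_{11} = 5² + 8² = 25 + 64 = 89.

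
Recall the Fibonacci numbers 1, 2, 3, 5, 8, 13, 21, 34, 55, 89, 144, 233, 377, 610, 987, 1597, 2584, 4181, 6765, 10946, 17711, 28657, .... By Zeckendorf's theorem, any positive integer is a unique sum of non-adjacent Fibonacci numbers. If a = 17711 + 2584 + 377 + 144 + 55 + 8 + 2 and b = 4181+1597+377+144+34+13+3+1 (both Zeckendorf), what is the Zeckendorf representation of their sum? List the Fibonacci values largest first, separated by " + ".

The two numbers are 20881 and 6350, so their sum is 27231.
Repeatedly subtract the largest Fibonacci number that fits:
17711 ≤ 27231 < 28657, so take 17711; remainder 9520
6765 ≤ 9520 < 10946, so take 6765; remainder 2755
2584 ≤ 2755 < 4181, so take 2584; remainder 171
144 ≤ 171 < 233, so take 144; remainder 27
21 ≤ 27 < 34, so take 21; remainder 6
5 ≤ 6 < 8, so take 5; remainder 1
1 ≤ 1 < 2, so take 1; remainder 0

17711 + 6765 + 2584 + 144 + 21 + 5 + 1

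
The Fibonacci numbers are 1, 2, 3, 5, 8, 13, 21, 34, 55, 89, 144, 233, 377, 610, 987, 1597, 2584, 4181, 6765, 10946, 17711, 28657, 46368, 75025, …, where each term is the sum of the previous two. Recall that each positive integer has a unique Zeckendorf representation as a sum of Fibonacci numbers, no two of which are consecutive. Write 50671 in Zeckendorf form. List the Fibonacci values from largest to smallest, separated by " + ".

largest Fibonacci ≤ 50671 is 46368; 50671 − 46368 = 4303
largest Fibonacci ≤ 4303 is 4181; 4303 − 4181 = 122
largest Fibonacci ≤ 122 is 89; 122 − 89 = 33
largest Fibonacci ≤ 33 is 21; 33 − 21 = 12
largest Fibonacci ≤ 12 is 8; 12 − 8 = 4
largest Fibonacci ≤ 4 is 3; 4 − 3 = 1
largest Fibonacci ≤ 1 is 1; 1 − 1 = 0
So 50671 = 46368 + 4181 + 89 + 21 + 8 + 3 + 1, with no two terms consecutive in the sequence.

46368 + 4181 + 89 + 21 + 8 + 3 + 1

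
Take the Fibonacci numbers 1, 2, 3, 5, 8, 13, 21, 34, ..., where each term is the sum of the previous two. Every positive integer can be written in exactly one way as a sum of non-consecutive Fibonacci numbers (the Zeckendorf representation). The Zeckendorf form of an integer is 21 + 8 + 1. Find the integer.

30

21 + 8 + 1 = 30.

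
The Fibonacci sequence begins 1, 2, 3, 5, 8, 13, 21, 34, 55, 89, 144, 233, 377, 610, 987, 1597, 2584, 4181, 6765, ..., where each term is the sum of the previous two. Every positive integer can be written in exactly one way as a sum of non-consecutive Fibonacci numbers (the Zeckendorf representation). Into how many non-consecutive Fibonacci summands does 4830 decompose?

4830: greatest Fibonacci not exceeding it is 4181, leaving 649
649: greatest Fibonacci not exceeding it is 610, leaving 39
39: greatest Fibonacci not exceeding it is 34, leaving 5
5: greatest Fibonacci not exceeding it is 5, leaving 0
4830 = 4181 + 610 + 34 + 5, which has 4 terms.

4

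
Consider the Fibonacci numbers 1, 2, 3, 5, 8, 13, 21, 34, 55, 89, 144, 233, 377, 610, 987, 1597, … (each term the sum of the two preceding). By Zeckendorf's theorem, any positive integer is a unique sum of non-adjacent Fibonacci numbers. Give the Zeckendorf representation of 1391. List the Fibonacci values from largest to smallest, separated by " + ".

987 + 377 + 21 + 5 + 1

Greedy algorithm:
1391 − 987 = 404
404 − 377 = 27
27 − 21 = 6
6 − 5 = 1
1 − 1 = 0
So 1391 = 987 + 377 + 21 + 5 + 1, with no two terms consecutive in the sequence.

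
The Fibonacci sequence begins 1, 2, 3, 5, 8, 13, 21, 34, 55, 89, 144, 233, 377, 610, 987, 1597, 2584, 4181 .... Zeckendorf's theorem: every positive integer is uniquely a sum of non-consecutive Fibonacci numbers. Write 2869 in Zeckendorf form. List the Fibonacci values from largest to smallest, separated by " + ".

Repeatedly subtract the largest Fibonacci number that fits:
subtract 2584 from 2869: 285 remains
subtract 233 from 285: 52 remains
subtract 34 from 52: 18 remains
subtract 13 from 18: 5 remains
subtract 5 from 5: 0 remains
So 2869 = 2584 + 233 + 34 + 13 + 5, with no two terms consecutive in the sequence.

2584 + 233 + 34 + 13 + 5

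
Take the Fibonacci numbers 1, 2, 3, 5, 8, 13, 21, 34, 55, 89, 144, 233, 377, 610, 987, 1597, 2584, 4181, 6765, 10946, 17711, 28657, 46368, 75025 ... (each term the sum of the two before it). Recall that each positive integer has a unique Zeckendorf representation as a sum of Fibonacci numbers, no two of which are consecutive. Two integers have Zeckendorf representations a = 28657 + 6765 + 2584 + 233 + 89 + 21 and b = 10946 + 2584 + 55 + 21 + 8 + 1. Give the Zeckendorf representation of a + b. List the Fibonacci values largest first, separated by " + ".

The two numbers are 38349 and 13615, so their sum is 51964.
take 46368 (≤ 51964); 51964 − 46368 = 5596
take 4181 (≤ 5596); 5596 − 4181 = 1415
take 987 (≤ 1415); 1415 − 987 = 428
take 377 (≤ 428); 428 − 377 = 51
take 34 (≤ 51); 51 − 34 = 17
take 13 (≤ 17); 17 − 13 = 4
take 3 (≤ 4); 4 − 3 = 1
take 1 (≤ 1); 1 − 1 = 0

46368 + 4181 + 987 + 377 + 34 + 13 + 3 + 1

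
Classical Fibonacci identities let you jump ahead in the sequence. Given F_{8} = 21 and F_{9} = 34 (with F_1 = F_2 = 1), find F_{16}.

987

By the doubling identity F_{2k} = F_k(2F_{k+1} − F_k): F_{16} = 21·(2·34 − 21) = 21·47 = 987.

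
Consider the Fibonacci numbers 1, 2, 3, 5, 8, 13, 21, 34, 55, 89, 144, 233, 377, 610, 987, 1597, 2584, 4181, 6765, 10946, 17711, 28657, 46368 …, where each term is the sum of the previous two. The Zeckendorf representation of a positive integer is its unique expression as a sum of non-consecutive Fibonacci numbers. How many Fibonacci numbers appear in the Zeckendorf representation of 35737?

35737 − 28657 = 7080
7080 − 6765 = 315
315 − 233 = 82
82 − 55 = 27
27 − 21 = 6
6 − 5 = 1
1 − 1 = 0
35737 = 28657 + 6765 + 233 + 55 + 21 + 5 + 1, which has 7 terms.

7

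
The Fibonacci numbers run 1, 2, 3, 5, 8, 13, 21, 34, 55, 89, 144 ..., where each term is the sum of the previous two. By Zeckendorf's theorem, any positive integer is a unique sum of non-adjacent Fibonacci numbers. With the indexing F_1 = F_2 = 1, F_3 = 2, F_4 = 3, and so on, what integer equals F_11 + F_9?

F_11 + F_9 = 89 + 34 = 123.

123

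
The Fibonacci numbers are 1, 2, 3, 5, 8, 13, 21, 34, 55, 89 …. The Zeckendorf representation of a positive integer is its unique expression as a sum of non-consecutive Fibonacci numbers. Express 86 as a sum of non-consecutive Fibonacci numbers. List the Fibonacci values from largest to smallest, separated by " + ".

55 + 21 + 8 + 2

Greedily peel off the largest Fibonacci term at each step:
55 ≤ 86 < 89, so take 55; remainder 31
21 ≤ 31 < 34, so take 21; remainder 10
8 ≤ 10 < 13, so take 8; remainder 2
2 ≤ 2 < 3, so take 2; remainder 0
So 86 = 55 + 21 + 8 + 2, with no two terms consecutive in the sequence.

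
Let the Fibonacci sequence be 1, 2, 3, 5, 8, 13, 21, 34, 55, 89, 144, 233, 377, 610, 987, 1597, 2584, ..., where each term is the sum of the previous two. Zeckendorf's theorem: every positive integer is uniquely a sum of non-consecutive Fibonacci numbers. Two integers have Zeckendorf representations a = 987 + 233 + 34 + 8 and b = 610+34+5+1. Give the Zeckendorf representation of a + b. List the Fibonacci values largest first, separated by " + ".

1597 + 233 + 55 + 21 + 5 + 1

The two numbers are 1262 and 650, so their sum is 1912.
1597 ≤ 1912 < 2584, so take 1597; remainder 315
233 ≤ 315 < 377, so take 233; remainder 82
55 ≤ 82 < 89, so take 55; remainder 27
21 ≤ 27 < 34, so take 21; remainder 6
5 ≤ 6 < 8, so take 5; remainder 1
1 ≤ 1 < 2, so take 1; remainder 0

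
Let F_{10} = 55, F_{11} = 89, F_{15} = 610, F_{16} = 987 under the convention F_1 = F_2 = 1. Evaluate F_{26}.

121393

By the addition formula F_{m+n} = F_m F_{n+1} + F_{m−1} F_n with m=11, n=15: F_{26} = 89·987 + 55·610 = 87843 + 33550 = 121393.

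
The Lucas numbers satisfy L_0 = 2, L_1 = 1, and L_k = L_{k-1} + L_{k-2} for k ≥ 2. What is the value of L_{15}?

1364

Iterating the recurrence up to L_{10} = 123 and L_{9} = 76:
L_{11} = L_{10} + L_{9} = 123 + 76 = 199
L_{12} = L_{11} + L_{10} = 199 + 123 = 322
L_{13} = L_{12} + L_{11} = 322 + 199 = 521
L_{14} = L_{13} + L_{12} = 521 + 322 = 843
L_{15} = L_{14} + L_{13} = 843 + 521 = 1364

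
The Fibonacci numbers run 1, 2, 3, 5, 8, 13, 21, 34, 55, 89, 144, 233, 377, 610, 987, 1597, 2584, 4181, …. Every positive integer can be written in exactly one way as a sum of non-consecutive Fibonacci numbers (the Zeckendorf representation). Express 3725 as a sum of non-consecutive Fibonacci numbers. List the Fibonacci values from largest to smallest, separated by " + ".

2584 + 987 + 144 + 8 + 2

Greedily peel off the largest Fibonacci term at each step:
2584 ≤ 3725 < 4181, so take 2584; remainder 1141
987 ≤ 1141 < 1597, so take 987; remainder 154
144 ≤ 154 < 233, so take 144; remainder 10
8 ≤ 10 < 13, so take 8; remainder 2
2 ≤ 2 < 3, so take 2; remainder 0
So 3725 = 2584 + 987 + 144 + 8 + 2, with no two terms consecutive in the sequence.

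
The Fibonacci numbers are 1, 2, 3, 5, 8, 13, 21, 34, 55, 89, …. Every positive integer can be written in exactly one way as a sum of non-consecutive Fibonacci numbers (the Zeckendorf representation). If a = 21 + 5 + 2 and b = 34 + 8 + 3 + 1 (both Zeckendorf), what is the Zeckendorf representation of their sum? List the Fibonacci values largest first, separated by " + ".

The two numbers are 28 and 46, so their sum is 74.
Repeatedly subtract the largest Fibonacci number that fits:
subtract 55 from 74: 19 remains
subtract 13 from 19: 6 remains
subtract 5 from 6: 1 remains
subtract 1 from 1: 0 remains

55 + 13 + 5 + 1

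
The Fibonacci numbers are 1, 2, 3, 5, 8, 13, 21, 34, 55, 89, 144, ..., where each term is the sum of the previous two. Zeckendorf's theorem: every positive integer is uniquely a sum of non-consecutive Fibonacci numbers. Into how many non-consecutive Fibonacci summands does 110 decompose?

2

Greedily peel off the largest Fibonacci term at each step:
largest Fibonacci ≤ 110 is 89; 110 − 89 = 21
largest Fibonacci ≤ 21 is 21; 21 − 21 = 0
110 = 89 + 21, which has 2 terms.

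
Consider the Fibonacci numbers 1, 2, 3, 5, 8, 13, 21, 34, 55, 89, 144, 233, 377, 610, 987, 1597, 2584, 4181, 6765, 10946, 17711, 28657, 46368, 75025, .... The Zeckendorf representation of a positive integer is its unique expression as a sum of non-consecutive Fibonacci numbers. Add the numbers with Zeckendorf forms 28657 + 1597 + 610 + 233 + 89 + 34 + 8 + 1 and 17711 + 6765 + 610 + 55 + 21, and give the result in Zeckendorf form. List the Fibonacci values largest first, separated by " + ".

46368 + 6765 + 2584 + 610 + 55 + 8 + 1

The two numbers are 31229 and 25162, so their sum is 56391.
subtract 46368 from 56391: 10023 remains
subtract 6765 from 10023: 3258 remains
subtract 2584 from 3258: 674 remains
subtract 610 from 674: 64 remains
subtract 55 from 64: 9 remains
subtract 8 from 9: 1 remains
subtract 1 from 1: 0 remains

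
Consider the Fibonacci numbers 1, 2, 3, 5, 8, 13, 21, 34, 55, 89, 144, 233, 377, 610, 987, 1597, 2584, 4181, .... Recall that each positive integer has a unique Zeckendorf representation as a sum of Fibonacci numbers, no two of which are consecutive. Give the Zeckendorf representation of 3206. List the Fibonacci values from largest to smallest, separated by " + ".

Greedily peel off the largest Fibonacci term at each step:
3206: greatest Fibonacci not exceeding it is 2584, leaving 622
622: greatest Fibonacci not exceeding it is 610, leaving 12
12: greatest Fibonacci not exceeding it is 8, leaving 4
4: greatest Fibonacci not exceeding it is 3, leaving 1
1: greatest Fibonacci not exceeding it is 1, leaving 0
So 3206 = 2584 + 610 + 8 + 3 + 1, with no two terms consecutive in the sequence.

2584 + 610 + 8 + 3 + 1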